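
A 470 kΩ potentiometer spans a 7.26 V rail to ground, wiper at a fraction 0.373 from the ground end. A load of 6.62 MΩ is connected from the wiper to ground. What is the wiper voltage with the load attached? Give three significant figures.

V ≈ 2.66 V

The wiper splits the pot into (1−α)R = 294.7 kΩ above and αR = 175.3 kΩ below.
Lower section ‖ load = 170.8 kΩ.
V_wiper = 7.26 × 170.8/(294.7 + 170.8) = 2.66 V.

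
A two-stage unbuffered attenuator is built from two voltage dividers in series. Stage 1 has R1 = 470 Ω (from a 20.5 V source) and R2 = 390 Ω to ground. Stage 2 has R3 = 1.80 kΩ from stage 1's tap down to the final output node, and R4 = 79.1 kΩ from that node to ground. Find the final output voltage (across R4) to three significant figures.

Stage 2 presents R3+R4 = 80900 Ω as a load on stage 1's tap.
Stage 1's lower leg becomes R2‖(R3+R4) = 388.1 Ω, so V_mid = 20.5 × 388.1/858.1 = 9.272 V.
Stage 2 is itself unloaded: V_out = V_mid × R4/(R3+R4) = 9.272 × 79100/80900 = 9.07 V.

V_out ≈ 9.07 V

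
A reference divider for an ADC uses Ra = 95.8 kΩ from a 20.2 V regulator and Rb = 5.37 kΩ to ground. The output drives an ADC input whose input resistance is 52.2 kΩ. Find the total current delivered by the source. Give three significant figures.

Rb‖R_L = 4.869 kΩ, so the source sees Ra + Rb‖R_L = 100.7 kΩ.
I = 20.2 V / 100.7 kΩ = 0.201 mA.

I ≈ 0.201 mA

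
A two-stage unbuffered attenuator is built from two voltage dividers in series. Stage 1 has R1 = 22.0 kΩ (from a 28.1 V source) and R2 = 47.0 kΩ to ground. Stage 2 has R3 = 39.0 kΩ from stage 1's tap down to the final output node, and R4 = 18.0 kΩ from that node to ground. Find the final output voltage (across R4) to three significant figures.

Stage 2 presents R3+R4 = 57.00 kΩ as a load on stage 1's tap.
Stage 1's lower leg becomes R2‖(R3+R4) = 25.76 kΩ, so V_mid = 28.1 × 25.76/47.76 = 15.16 V.
Stage 2 is itself unloaded: V_out = V_mid × R4/(R3+R4) = 15.16 × 18.0/57.00 = 4.79 V.

V_out ≈ 4.79 V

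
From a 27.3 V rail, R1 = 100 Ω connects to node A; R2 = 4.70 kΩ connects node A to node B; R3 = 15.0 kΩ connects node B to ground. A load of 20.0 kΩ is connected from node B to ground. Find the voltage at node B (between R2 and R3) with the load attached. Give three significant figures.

At node B, R3 is in parallel with the load: R3‖R_L = 8571 Ω.
Below node A the resistance is R2 + (R3‖R_L) = 13270 Ω, so V_A = 27.3 × 13270/13370 = 27.10 V.
Then V_B = V_A × (R3‖R_L)/(R2 + R3‖R_L) = 27.10 × 8571/13270 = 17.5 V.

V ≈ 17.5 V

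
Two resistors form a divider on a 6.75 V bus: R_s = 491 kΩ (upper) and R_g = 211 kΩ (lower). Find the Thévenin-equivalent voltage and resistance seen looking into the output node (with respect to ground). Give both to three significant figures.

V_th is the open-circuit tap voltage: 6.75 × 211/(491 + 211) = 2.03 V.
With the supply zeroed, R_s and R_g appear in parallel from the tap: R_th = R_s‖R_g = (491 × 211)/702.0 = 148 kΩ.

V_th = 2.03 V, R_th = 148 kΩ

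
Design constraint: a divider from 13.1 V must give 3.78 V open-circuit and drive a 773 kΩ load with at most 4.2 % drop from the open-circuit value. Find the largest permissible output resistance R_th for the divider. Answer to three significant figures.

Loading drop = R_th/(R_th + R_L) ≤ 0.0420, so R_th ≤ R_L · ε/(1−ε) = 773 kΩ × 0.0420/0.9580 = 33.9 kΩ.

R_th ≤ 33.9 kΩ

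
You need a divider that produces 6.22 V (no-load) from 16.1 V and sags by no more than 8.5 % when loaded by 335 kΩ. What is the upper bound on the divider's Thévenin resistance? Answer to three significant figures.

R_th ≤ 31.1 kΩ

Loading drop = R_th/(R_th + R_L) ≤ 0.0850, so R_th ≤ R_L · ε/(1−ε) = 335 kΩ × 0.0850/0.9150 = 31.1 kΩ.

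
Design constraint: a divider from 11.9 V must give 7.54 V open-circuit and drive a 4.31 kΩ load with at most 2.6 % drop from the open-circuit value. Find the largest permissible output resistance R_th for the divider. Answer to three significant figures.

R_th ≤ 115 Ω

Loading drop = R_th/(R_th + R_L) ≤ 0.0260, so R_th ≤ R_L · ε/(1−ε) = 4.31 kΩ × 0.0260/0.9740 = 115 Ω.
(Any R1, R2 with R2/(R1+R2) = 0.634 and R1‖R2 ≤ 115 Ω will meet the spec.)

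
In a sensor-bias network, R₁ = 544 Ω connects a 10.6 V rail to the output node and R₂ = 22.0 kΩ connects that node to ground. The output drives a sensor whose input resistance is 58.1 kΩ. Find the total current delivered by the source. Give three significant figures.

R₂‖R_L = 15960 Ω, so the source sees R₁ + R₂‖R_L = 16500 Ω.
I = 10.6 V / 16500 Ω = 0.642 mA.

I ≈ 0.642 mA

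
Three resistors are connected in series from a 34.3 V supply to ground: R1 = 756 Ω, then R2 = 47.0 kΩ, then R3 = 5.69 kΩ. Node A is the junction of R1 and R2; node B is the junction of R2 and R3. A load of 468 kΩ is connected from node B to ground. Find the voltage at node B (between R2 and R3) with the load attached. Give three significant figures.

At node B, R3 is in parallel with the load: R3‖R_L = 5622 Ω.
Below node A the resistance is R2 + (R3‖R_L) = 52620 Ω, so V_A = 34.3 × 52620/53380 = 33.81 V.
Then V_B = V_A × (R3‖R_L)/(R2 + R3‖R_L) = 33.81 × 5622/52620 = 3.61 V.

V ≈ 3.61 V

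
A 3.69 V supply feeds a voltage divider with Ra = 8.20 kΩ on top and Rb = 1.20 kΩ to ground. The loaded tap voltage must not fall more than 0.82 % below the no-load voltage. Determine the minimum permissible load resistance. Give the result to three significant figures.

Output resistance R_th = Ra‖Rb = (8.20 × 1.20)/9.400 = 1.047 kΩ.
The fractional drop is R_th/(R_th + R_L); requiring this ≤ 0.00820 gives R_L ≥ R_th(1/0.00820 − 1) = 1.047 × 121.0 = 127 kΩ.

R_L(min) ≈ 127 kΩ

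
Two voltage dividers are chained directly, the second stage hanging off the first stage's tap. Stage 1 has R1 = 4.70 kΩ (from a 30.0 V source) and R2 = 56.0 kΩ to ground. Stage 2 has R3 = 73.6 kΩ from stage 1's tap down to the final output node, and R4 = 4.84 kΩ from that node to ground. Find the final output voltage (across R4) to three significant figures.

V_out ≈ 1.62 V

Stage 2 presents R3+R4 = 78.44 kΩ as a load on stage 1's tap.
Stage 1's lower leg becomes R2‖(R3+R4) = 32.67 kΩ, so V_mid = 30.0 × 32.67/37.37 = 26.23 V.
Stage 2 is itself unloaded: V_out = V_mid × R4/(R3+R4) = 26.23 × 4.84/78.44 = 1.62 V.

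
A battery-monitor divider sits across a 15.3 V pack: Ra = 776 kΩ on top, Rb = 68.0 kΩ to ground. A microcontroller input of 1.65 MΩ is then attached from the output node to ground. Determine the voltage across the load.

The load sits in parallel with Rb: Rb‖R_L = (68.0 × 1650) / (68.0 + 1650) = 65.31 kΩ.
V_out = 15.3 × 65.31 / (776 + 65.31) = 15.3 × 65.31/841.3 = 1.19 V.
(Unloaded it would have been 1.23 V.)

V_out ≈ 1.19 V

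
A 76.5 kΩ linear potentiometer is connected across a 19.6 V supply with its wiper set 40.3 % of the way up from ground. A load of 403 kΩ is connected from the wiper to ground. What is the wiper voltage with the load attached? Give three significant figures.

V ≈ 7.55 V

The wiper splits the pot into (1−α)R = 45.67 kΩ above and αR = 30.83 kΩ below.
Lower section ‖ load = 28.64 kΩ.
V_wiper = 19.6 × 28.64/(45.67 + 28.64) = 7.55 V.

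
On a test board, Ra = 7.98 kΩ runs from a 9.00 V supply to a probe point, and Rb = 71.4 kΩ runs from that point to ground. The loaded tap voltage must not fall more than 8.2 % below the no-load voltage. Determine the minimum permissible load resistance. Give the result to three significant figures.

R_L(min) ≈ 80.4 kΩ

Output resistance R_th = Ra‖Rb = (7.98 × 71.4)/79.38 = 7.178 kΩ.
The fractional drop is R_th/(R_th + R_L); requiring this ≤ 0.0820 gives R_L ≥ R_th(1/0.0820 − 1) = 7.178 × 11.20 = 80.4 kΩ.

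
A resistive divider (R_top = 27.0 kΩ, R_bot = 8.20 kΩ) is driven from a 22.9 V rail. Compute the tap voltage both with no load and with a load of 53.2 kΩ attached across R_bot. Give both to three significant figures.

Open-circuit: V = 22.9 × 8.20/(27.0 + 8.20) = 5.33 V.
With the load, R_bot becomes R_bot‖R_L = 7.105 kΩ, so V = 22.9 × 7.105/34.10 = 4.77 V.

Unloaded: 5.33 V; loaded: 4.77 V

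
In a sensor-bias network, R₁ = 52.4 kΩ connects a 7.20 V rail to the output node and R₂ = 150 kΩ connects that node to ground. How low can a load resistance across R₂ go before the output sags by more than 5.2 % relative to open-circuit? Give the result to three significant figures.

Output resistance R_th = R₁‖R₂ = (52.4 × 150)/202.4 = 38.83 kΩ.
The fractional drop is R_th/(R_th + R_L); requiring this ≤ 0.0520 gives R_L ≥ R_th(1/0.0520 − 1) = 38.83 × 18.23 = 708 kΩ.

R_L(min) ≈ 708 kΩ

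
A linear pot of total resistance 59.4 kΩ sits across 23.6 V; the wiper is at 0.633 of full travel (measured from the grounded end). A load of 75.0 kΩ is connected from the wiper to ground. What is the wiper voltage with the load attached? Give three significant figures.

The wiper splits the pot into (1−α)R = 21.80 kΩ above and αR = 37.60 kΩ below.
Lower section ‖ load = 25.04 kΩ.
V_wiper = 23.6 × 25.04/(21.80 + 25.04) = 12.6 V.

V ≈ 12.6 V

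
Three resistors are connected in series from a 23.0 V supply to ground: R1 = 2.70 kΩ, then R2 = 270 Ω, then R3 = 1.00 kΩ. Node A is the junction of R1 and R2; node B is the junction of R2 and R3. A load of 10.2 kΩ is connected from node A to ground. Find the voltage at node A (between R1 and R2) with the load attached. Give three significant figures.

V ≈ 6.78 V

Below node A the series string R2+R3 = 1270 Ω sits in parallel with the 10200 Ω load: 1129 Ω.
V_A = 23.0 × 1129/(2700 + 1129) = 6.78 V.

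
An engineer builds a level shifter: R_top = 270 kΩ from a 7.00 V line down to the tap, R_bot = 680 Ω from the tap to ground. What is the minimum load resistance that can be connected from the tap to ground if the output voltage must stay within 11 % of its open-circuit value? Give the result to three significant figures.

Output resistance R_th = R_top‖R_bot = (270000 × 680)/270700 = 678.3 Ω.
The fractional drop is R_th/(R_th + R_L); requiring this ≤ 0.110 gives R_L ≥ R_th(1/0.110 − 1) = 678.3 × 8.091 = 5.49 kΩ.

R_L(min) ≈ 5.49 kΩ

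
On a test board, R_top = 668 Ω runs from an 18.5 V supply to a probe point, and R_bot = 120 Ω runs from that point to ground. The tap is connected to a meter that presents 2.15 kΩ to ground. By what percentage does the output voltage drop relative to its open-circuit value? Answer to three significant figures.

The divider's output (Thévenin) resistance is R_top‖R_bot = 101.7 Ω.
Fractional drop under load = R_th/(R_th + R_L) = 101.7 / (101.7 + 2150) = 0.04518.
So the output falls by 4.52 %.

4.52 %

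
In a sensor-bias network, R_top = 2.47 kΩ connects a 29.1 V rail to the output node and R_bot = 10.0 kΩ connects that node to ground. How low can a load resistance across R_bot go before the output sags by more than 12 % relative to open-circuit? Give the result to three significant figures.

R_L(min) ≈ 14.5 kΩ

Output resistance R_th = R_top‖R_bot = (2.47 × 10.0)/12.47 = 1.981 kΩ.
The fractional drop is R_th/(R_th + R_L); requiring this ≤ 0.120 gives R_L ≥ R_th(1/0.120 − 1) = 1.981 × 7.333 = 14.5 kΩ.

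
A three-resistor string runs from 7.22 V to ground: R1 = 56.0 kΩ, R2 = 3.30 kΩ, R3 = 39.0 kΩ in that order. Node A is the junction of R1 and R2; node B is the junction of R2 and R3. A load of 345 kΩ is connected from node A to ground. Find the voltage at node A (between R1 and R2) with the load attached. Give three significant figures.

Below node A the series string R2+R3 = 42.30 kΩ sits in parallel with the 345 kΩ load: 37.68 kΩ.
V_A = 7.22 × 37.68/(56.0 + 37.68) = 2.90 V.

V ≈ 2.90 V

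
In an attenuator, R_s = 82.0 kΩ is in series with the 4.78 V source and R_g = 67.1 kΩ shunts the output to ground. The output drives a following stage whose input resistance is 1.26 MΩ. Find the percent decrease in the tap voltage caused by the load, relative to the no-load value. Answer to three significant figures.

The divider's output (Thévenin) resistance is R_s‖R_g = 36.90 kΩ.
Fractional drop under load = R_th/(R_th + R_L) = 36.90 / (36.90 + 1260) = 0.02845.
So the output falls by 2.85 %.

2.85 %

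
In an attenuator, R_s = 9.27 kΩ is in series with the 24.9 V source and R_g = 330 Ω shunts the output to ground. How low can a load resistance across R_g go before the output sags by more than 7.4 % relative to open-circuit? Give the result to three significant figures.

Output resistance R_th = R_s‖R_g = (9270 × 330)/9600 = 318.7 Ω.
The fractional drop is R_th/(R_th + R_L); requiring this ≤ 0.0740 gives R_L ≥ R_th(1/0.0740 − 1) = 318.7 × 12.51 = 3.99 kΩ.

R_L(min) ≈ 3.99 kΩ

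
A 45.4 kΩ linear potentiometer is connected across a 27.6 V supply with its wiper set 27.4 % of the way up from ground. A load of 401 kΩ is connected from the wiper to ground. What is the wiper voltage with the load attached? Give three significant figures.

V ≈ 7.40 V

The wiper splits the pot into (1−α)R = 32.96 kΩ above and αR = 12.44 kΩ below.
Lower section ‖ load = 12.07 kΩ.
V_wiper = 27.6 × 12.07/(32.96 + 12.07) = 7.40 V.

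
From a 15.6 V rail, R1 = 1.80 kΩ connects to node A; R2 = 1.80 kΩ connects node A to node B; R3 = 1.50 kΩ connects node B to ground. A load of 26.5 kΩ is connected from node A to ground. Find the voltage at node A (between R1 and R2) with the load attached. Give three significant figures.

V ≈ 9.67 V

Below node A the series string R2+R3 = 3.300 kΩ sits in parallel with the 26.5 kΩ load: 2.935 kΩ.
V_A = 15.6 × 2.935/(1.80 + 2.935) = 9.67 V.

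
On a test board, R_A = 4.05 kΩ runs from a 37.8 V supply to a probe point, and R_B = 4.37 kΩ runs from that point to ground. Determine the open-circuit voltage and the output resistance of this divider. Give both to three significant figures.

V_th = 19.6 V, R_th = 2.10 kΩ

V_th is the open-circuit tap voltage: 37.8 × 4.37/(4.05 + 4.37) = 19.6 V.
With the supply zeroed, R_A and R_B appear in parallel from the tap: R_th = R_A‖R_B = (4.05 × 4.37)/8.420 = 2.10 kΩ.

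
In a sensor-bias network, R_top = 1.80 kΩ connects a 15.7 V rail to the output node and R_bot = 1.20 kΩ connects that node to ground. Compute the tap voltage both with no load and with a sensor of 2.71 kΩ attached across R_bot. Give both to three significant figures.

Open-circuit: V = 15.7 × 1.20/(1.80 + 1.20) = 6.28 V.
With the load, R_bot becomes R_bot‖R_L = 0.8317 kΩ, so V = 15.7 × 0.8317/2.632 = 4.96 V.

Unloaded: 6.28 V; loaded: 4.96 V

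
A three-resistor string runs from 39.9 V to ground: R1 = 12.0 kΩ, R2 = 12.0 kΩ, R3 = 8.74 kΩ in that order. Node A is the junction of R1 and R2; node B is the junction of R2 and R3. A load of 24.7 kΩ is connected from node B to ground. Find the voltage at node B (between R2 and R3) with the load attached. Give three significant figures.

At node B, R3 is in parallel with the load: R3‖R_L = 6.456 kΩ.
Below node A the resistance is R2 + (R3‖R_L) = 18.46 kΩ, so V_A = 39.9 × 18.46/30.46 = 24.18 V.
Then V_B = V_A × (R3‖R_L)/(R2 + R3‖R_L) = 24.18 × 6.456/18.46 = 8.46 V.

V ≈ 8.46 V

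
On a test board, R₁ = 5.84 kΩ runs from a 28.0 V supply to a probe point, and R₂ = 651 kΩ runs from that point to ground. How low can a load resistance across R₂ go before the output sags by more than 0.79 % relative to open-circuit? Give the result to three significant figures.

Output resistance R_th = R₁‖R₂ = (5.84 × 651)/656.8 = 5.788 kΩ.
The fractional drop is R_th/(R_th + R_L); requiring this ≤ 0.00790 gives R_L ≥ R_th(1/0.00790 − 1) = 5.788 × 125.6 = 727 kΩ.

R_L(min) ≈ 727 kΩ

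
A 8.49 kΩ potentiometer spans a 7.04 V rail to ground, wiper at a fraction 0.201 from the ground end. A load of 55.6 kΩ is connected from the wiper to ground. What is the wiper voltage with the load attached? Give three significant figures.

V ≈ 1.38 V

The wiper splits the pot into (1−α)R = 6.784 kΩ above and αR = 1.706 kΩ below.
Lower section ‖ load = 1.656 kΩ.
V_wiper = 7.04 × 1.656/(6.784 + 1.656) = 1.38 V.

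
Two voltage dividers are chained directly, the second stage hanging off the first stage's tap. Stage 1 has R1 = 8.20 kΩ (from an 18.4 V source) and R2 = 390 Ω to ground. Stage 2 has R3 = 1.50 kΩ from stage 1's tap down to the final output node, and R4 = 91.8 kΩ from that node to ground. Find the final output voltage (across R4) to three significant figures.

V_out ≈ 0.819 V

Stage 2 presents R3+R4 = 93300 Ω as a load on stage 1's tap.
Stage 1's lower leg becomes R2‖(R3+R4) = 388.4 Ω, so V_mid = 18.4 × 388.4/8588 = 0.8321 V.
Stage 2 is itself unloaded: V_out = V_mid × R4/(R3+R4) = 0.8321 × 91800/93300 = 0.819 V.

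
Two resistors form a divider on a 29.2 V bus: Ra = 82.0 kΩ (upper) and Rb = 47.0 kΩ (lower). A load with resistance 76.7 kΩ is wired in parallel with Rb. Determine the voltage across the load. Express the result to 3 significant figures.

The load sits in parallel with Rb: Rb‖R_L = (47.0 × 76.7) / (47.0 + 76.7) = 29.14 kΩ.
V_out = 29.2 × 29.14 / (82.0 + 29.14) = 29.2 × 29.14/111.1 = 7.66 V.
(Unloaded it would have been 10.6 V.)

V_out ≈ 7.66 V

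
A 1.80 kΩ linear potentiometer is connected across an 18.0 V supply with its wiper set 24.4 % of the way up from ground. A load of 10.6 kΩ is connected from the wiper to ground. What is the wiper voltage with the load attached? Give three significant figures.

The wiper splits the pot into (1−α)R = 1361 Ω above and αR = 439.2 Ω below.
Lower section ‖ load = 421.7 Ω.
V_wiper = 18.0 × 421.7/(1361 + 421.7) = 4.26 V.

V ≈ 4.26 V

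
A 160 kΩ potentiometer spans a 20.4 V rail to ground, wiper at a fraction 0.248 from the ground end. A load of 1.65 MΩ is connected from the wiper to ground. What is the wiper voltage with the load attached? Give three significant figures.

V ≈ 4.97 V

The wiper splits the pot into (1−α)R = 120.3 kΩ above and αR = 39.68 kΩ below.
Lower section ‖ load = 38.75 kΩ.
V_wiper = 20.4 × 38.75/(120.3 + 38.75) = 4.97 V.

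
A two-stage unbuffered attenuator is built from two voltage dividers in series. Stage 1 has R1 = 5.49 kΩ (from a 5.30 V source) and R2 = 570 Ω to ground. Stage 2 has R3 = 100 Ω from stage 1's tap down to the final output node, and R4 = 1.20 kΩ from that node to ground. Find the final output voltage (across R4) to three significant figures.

Stage 2 presents R3+R4 = 1300 Ω as a load on stage 1's tap.
Stage 1's lower leg becomes R2‖(R3+R4) = 396.3 Ω, so V_mid = 5.30 × 396.3/5886 = 0.3568 V.
Stage 2 is itself unloaded: V_out = V_mid × R4/(R3+R4) = 0.3568 × 1200/1300 = 0.329 V.

V_out ≈ 0.329 V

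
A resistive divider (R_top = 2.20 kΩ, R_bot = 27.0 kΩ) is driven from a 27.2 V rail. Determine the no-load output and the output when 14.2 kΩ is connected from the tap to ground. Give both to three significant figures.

Open-circuit: V = 27.2 × 27.0/(2.20 + 27.0) = 25.2 V.
With the load, R_bot becomes R_bot‖R_L = 9.306 kΩ, so V = 27.2 × 9.306/11.51 = 22.0 V.

Unloaded: 25.2 V; loaded: 22.0 V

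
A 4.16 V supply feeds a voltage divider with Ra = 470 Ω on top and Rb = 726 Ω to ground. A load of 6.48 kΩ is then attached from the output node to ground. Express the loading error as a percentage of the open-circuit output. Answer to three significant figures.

The divider's output (Thévenin) resistance is Ra‖Rb = 285.3 Ω.
Fractional drop under load = R_th/(R_th + R_L) = 285.3 / (285.3 + 6480) = 0.04217.
So the output falls by 4.22 %.

4.22 %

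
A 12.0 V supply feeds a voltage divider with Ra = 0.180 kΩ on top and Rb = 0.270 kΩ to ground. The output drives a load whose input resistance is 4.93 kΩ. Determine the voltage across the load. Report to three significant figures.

V_out ≈ 7.05 V

The load sits in parallel with Rb: Rb‖R_L = (270 × 4930) / (270 + 4930) = 256.0 Ω.
V_out = 12.0 × 256.0 / (180 + 256.0) = 12.0 × 256.0/436.0 = 7.05 V.
(Unloaded it would have been 7.20 V.)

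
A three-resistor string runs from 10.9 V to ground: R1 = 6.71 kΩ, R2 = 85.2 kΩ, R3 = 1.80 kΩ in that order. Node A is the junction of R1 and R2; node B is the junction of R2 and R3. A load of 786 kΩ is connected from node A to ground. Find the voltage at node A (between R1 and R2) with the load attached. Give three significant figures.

Below node A the series string R2+R3 = 87.00 kΩ sits in parallel with the 786 kΩ load: 78.33 kΩ.
V_A = 10.9 × 78.33/(6.71 + 78.33) = 10.0 V.

V ≈ 10.0 V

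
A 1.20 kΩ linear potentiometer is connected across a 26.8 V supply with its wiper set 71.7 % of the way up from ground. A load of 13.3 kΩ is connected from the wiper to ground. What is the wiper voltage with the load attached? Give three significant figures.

V ≈ 18.9 V

The wiper splits the pot into (1−α)R = 339.6 Ω above and αR = 860.4 Ω below.
Lower section ‖ load = 808.1 Ω.
V_wiper = 26.8 × 808.1/(339.6 + 808.1) = 18.9 V.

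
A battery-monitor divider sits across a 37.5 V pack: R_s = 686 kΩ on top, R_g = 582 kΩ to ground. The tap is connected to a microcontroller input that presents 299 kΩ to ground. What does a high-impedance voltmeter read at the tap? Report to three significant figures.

The load sits in parallel with R_g: R_g‖R_L = (582 × 299) / (582 + 299) = 197.5 kΩ.
V_out = 37.5 × 197.5 / (686 + 197.5) = 37.5 × 197.5/883.5 = 8.38 V.

V_out ≈ 8.38 V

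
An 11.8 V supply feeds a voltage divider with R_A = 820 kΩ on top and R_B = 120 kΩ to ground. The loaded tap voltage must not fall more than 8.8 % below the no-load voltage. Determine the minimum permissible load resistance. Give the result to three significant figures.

Output resistance R_th = R_A‖R_B = (820 × 120)/940.0 = 104.7 kΩ.
The fractional drop is R_th/(R_th + R_L); requiring this ≤ 0.0880 gives R_L ≥ R_th(1/0.0880 − 1) = 104.7 × 10.36 = 1.08 MΩ.

R_L(min) ≈ 1.08 MΩ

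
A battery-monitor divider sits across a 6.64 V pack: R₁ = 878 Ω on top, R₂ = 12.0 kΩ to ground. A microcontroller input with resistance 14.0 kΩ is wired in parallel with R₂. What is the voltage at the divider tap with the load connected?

The load sits in parallel with R₂: R₂‖R_L = (12000 × 14000) / (12000 + 14000) = 6462 Ω.
V_out = 6.64 × 6462 / (878 + 6462) = 6.64 × 6462/7340 = 5.85 V.

V_out ≈ 5.85 V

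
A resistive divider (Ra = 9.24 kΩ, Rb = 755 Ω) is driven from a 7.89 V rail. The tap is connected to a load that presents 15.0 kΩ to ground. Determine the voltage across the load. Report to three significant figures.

The load sits in parallel with Rb: Rb‖R_L = (755 × 15000) / (755 + 15000) = 718.8 Ω.
V_out = 7.89 × 718.8 / (9240 + 718.8) = 7.89 × 718.8/9959 = 0.569 V.

V_out ≈ 0.569 V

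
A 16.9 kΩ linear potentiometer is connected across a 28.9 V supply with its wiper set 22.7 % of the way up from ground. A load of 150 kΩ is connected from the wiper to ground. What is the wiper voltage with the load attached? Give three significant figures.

V ≈ 6.43 V

The wiper splits the pot into (1−α)R = 13.06 kΩ above and αR = 3.836 kΩ below.
Lower section ‖ load = 3.741 kΩ.
V_wiper = 28.9 × 3.741/(13.06 + 3.741) = 6.43 V.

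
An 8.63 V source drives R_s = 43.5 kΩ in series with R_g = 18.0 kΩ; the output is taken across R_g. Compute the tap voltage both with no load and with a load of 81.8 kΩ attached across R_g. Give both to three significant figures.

Unloaded: 2.53 V; loaded: 2.19 V

Open-circuit: V = 8.63 × 18.0/(43.5 + 18.0) = 2.53 V.
With the load, R_g becomes R_g‖R_L = 14.75 kΩ, so V = 8.63 × 14.75/58.25 = 2.19 V.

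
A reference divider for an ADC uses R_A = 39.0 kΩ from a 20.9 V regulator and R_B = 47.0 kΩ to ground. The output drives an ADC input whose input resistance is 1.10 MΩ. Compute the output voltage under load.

The load sits in parallel with R_B: R_B‖R_L = (47.0 × 1100) / (47.0 + 1100) = 45.07 kΩ.
V_out = 20.9 × 45.07 / (39.0 + 45.07) = 20.9 × 45.07/84.07 = 11.2 V.
(Unloaded it would have been 11.4 V.)

V_out ≈ 11.2 V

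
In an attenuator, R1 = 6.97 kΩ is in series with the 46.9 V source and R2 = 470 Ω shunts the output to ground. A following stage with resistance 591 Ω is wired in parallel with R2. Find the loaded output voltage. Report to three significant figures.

V_out ≈ 1.70 V

The load sits in parallel with R2: R2‖R_L = (470 × 591) / (470 + 591) = 261.8 Ω.
V_out = 46.9 × 261.8 / (6970 + 261.8) = 46.9 × 261.8/7232 = 1.70 V.
(Unloaded it would have been 2.96 V.)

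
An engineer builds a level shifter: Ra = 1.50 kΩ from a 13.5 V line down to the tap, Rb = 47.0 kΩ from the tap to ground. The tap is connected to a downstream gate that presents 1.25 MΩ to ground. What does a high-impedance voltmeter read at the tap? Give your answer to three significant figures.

V_out ≈ 13.1 V

The load sits in parallel with Rb: Rb‖R_L = (47.0 × 1250) / (47.0 + 1250) = 45.30 kΩ.
V_out = 13.5 × 45.30 / (1.50 + 45.30) = 13.5 × 45.30/46.80 = 13.1 V.
(Unloaded it would have been 13.1 V.)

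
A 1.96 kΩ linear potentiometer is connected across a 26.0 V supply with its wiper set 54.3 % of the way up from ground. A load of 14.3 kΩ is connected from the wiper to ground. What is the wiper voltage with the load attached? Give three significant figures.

V ≈ 13.7 V

The wiper splits the pot into (1−α)R = 895.7 Ω above and αR = 1064 Ω below.
Lower section ‖ load = 990.6 Ω.
V_wiper = 26.0 × 990.6/(895.7 + 990.6) = 13.7 V.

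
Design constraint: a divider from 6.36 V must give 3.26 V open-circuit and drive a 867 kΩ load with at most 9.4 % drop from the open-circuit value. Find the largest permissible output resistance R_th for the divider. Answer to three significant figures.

Loading drop = R_th/(R_th + R_L) ≤ 0.0940, so R_th ≤ R_L · ε/(1−ε) = 867 kΩ × 0.0940/0.9060 = 90.0 kΩ.
(Any R1, R2 with R2/(R1+R2) = 0.513 and R1‖R2 ≤ 90.0 kΩ will meet the spec.)

R_th ≤ 90.0 kΩ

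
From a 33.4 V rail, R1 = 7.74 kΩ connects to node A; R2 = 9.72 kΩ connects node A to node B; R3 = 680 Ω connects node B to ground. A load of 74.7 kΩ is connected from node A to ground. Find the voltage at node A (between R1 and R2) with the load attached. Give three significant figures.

V ≈ 18.1 V

Below node A the series string R2+R3 = 10400 Ω sits in parallel with the 74700 Ω load: 9129 Ω.
V_A = 33.4 × 9129/(7740 + 9129) = 18.1 V.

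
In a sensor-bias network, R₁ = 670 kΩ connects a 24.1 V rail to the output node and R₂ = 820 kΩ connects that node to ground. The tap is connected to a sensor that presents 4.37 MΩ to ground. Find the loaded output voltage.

The load sits in parallel with R₂: R₂‖R_L = (820 × 4370) / (820 + 4370) = 690.4 kΩ.
V_out = 24.1 × 690.4 / (670 + 690.4) = 24.1 × 690.4/1360 = 12.2 V.
(Unloaded it would have been 13.3 V.)

V_out ≈ 12.2 V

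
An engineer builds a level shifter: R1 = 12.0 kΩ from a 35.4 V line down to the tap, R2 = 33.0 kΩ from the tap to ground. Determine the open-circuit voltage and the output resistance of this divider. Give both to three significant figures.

V_th is the open-circuit tap voltage: 35.4 × 33.0/(12.0 + 33.0) = 26.0 V.
With the supply zeroed, R1 and R2 appear in parallel from the tap: R_th = R1‖R2 = (12.0 × 33.0)/45.00 = 8.80 kΩ.

V_th = 26.0 V, R_th = 8.80 kΩ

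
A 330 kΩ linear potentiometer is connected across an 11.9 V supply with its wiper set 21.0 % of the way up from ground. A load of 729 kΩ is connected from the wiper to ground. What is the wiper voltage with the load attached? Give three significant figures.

The wiper splits the pot into (1−α)R = 260.7 kΩ above and αR = 69.30 kΩ below.
Lower section ‖ load = 63.28 kΩ.
V_wiper = 11.9 × 63.28/(260.7 + 63.28) = 2.32 V.

V ≈ 2.32 V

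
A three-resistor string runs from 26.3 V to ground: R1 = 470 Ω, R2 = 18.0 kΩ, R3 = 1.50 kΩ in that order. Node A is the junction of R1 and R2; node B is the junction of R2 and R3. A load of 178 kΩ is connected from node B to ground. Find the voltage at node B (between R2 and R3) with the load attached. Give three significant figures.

V ≈ 1.96 V

At node B, R3 is in parallel with the load: R3‖R_L = 1487 Ω.
Below node A the resistance is R2 + (R3‖R_L) = 19490 Ω, so V_A = 26.3 × 19490/19960 = 25.68 V.
Then V_B = V_A × (R3‖R_L)/(R2 + R3‖R_L) = 25.68 × 1487/19490 = 1.96 V.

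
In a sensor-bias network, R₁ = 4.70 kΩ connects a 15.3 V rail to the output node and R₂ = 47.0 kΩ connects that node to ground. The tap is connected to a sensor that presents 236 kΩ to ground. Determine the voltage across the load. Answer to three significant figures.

V_out ≈ 13.7 V

The load sits in parallel with R₂: R₂‖R_L = (47.0 × 236) / (47.0 + 236) = 39.19 kΩ.
V_out = 15.3 × 39.19 / (4.70 + 39.19) = 15.3 × 39.19/43.89 = 13.7 V.
(Unloaded it would have been 13.9 V.)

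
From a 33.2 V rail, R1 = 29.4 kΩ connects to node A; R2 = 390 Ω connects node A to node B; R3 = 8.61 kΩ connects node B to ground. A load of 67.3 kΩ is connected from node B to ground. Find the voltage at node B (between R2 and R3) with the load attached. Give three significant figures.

V ≈ 6.77 V

At node B, R3 is in parallel with the load: R3‖R_L = 7633 Ω.
Below node A the resistance is R2 + (R3‖R_L) = 8023 Ω, so V_A = 33.2 × 8023/37420 = 7.118 V.
Then V_B = V_A × (R3‖R_L)/(R2 + R3‖R_L) = 7.118 × 7633/8023 = 6.77 V.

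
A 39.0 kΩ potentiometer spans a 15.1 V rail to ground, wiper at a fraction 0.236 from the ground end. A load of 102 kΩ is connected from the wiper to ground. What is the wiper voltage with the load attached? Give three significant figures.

The wiper splits the pot into (1−α)R = 29.80 kΩ above and αR = 9.204 kΩ below.
Lower section ‖ load = 8.442 kΩ.
V_wiper = 15.1 × 8.442/(29.80 + 8.442) = 3.33 V.

V ≈ 3.33 V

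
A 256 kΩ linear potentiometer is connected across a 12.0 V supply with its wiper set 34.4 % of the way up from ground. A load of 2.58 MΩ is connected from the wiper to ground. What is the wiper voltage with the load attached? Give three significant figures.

V ≈ 4.04 V

The wiper splits the pot into (1−α)R = 167.9 kΩ above and αR = 88.06 kΩ below.
Lower section ‖ load = 85.16 kΩ.
V_wiper = 12.0 × 85.16/(167.9 + 85.16) = 4.04 V.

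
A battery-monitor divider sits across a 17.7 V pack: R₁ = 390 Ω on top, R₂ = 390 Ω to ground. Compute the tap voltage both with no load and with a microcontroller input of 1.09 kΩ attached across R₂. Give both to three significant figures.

Unloaded: 8.85 V; loaded: 7.51 V

Open-circuit: V = 17.7 × 390/(390 + 390) = 8.85 V.
With the load, R₂ becomes R₂‖R_L = 287.2 Ω, so V = 17.7 × 287.2/677.2 = 7.51 V.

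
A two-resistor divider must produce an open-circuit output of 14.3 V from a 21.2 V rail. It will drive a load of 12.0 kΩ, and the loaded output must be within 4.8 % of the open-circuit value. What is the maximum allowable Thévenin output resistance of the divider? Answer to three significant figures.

R_th ≤ 605 Ω

Loading drop = R_th/(R_th + R_L) ≤ 0.0480, so R_th ≤ R_L · ε/(1−ε) = 12.0 kΩ × 0.0480/0.9520 = 605 Ω.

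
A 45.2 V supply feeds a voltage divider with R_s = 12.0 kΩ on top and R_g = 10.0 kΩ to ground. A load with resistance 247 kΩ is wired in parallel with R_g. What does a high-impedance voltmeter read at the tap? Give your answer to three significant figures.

The load sits in parallel with R_g: R_g‖R_L = (10.0 × 247) / (10.0 + 247) = 9.611 kΩ.
V_out = 45.2 × 9.611 / (12.0 + 9.611) = 45.2 × 9.611/21.61 = 20.1 V.

V_out ≈ 20.1 V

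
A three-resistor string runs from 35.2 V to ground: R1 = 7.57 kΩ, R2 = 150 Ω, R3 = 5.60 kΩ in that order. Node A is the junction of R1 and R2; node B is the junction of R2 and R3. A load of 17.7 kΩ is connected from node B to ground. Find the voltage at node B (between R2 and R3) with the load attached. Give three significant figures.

At node B, R3 is in parallel with the load: R3‖R_L = 4254 Ω.
Below node A the resistance is R2 + (R3‖R_L) = 4404 Ω, so V_A = 35.2 × 4404/11970 = 12.95 V.
Then V_B = V_A × (R3‖R_L)/(R2 + R3‖R_L) = 12.95 × 4254/4404 = 12.5 V.

V ≈ 12.5 V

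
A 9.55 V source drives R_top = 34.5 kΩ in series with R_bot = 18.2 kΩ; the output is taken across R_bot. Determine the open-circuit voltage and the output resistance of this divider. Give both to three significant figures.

V_th is the open-circuit tap voltage: 9.55 × 18.2/(34.5 + 18.2) = 3.30 V.
With the supply zeroed, R_top and R_bot appear in parallel from the tap: R_th = R_top‖R_bot = (34.5 × 18.2)/52.70 = 11.9 kΩ.

V_th = 3.30 V, R_th = 11.9 kΩ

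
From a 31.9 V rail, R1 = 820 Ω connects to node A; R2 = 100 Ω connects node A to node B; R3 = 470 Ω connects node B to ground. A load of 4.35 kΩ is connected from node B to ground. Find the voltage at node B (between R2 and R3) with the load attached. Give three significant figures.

V ≈ 10.1 V

At node B, R3 is in parallel with the load: R3‖R_L = 424.2 Ω.
Below node A the resistance is R2 + (R3‖R_L) = 524.2 Ω, so V_A = 31.9 × 524.2/1344 = 12.44 V.
Then V_B = V_A × (R3‖R_L)/(R2 + R3‖R_L) = 12.44 × 424.2/524.2 = 10.1 V.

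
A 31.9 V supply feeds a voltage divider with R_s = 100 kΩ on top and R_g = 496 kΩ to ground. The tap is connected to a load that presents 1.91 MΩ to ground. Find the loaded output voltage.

The load sits in parallel with R_g: R_g‖R_L = (496 × 1910) / (496 + 1910) = 393.7 kΩ.
V_out = 31.9 × 393.7 / (100 + 393.7) = 31.9 × 393.7/493.7 = 25.4 V.

V_out ≈ 25.4 V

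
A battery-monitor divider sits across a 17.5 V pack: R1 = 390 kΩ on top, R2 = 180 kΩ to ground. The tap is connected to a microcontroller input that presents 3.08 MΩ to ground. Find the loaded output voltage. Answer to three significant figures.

V_out ≈ 5.31 V

The load sits in parallel with R2: R2‖R_L = (180 × 3080) / (180 + 3080) = 170.1 kΩ.
V_out = 17.5 × 170.1 / (390 + 170.1) = 17.5 × 170.1/560.1 = 5.31 V.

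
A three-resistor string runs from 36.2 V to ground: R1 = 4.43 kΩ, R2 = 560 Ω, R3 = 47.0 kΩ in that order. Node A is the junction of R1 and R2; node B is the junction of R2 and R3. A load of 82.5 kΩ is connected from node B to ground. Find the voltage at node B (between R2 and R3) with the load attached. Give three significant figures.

At node B, R3 is in parallel with the load: R3‖R_L = 29940 Ω.
Below node A the resistance is R2 + (R3‖R_L) = 30500 Ω, so V_A = 36.2 × 30500/34930 = 31.61 V.
Then V_B = V_A × (R3‖R_L)/(R2 + R3‖R_L) = 31.61 × 29940/30500 = 31.0 V.

V ≈ 31.0 V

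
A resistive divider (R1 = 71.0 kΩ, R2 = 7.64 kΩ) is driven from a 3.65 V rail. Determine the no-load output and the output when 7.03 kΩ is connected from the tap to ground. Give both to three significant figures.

Open-circuit: V = 3.65 × 7.64/(71.0 + 7.64) = 0.355 V.
With the load, R2 becomes R2‖R_L = 3.661 kΩ, so V = 3.65 × 3.661/74.66 = 0.179 V.

Unloaded: 0.355 V; loaded: 0.179 V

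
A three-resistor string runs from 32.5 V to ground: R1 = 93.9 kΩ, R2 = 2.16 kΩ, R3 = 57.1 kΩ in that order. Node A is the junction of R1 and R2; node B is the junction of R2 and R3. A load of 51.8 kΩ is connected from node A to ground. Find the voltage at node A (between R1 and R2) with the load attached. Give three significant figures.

Below node A the series string R2+R3 = 59.26 kΩ sits in parallel with the 51.8 kΩ load: 27.64 kΩ.
V_A = 32.5 × 27.64/(93.9 + 27.64) = 7.39 V.

V ≈ 7.39 V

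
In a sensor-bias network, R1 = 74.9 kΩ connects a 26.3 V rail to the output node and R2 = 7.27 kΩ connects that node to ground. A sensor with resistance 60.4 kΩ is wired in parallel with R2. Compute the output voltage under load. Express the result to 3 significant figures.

V_out ≈ 2.10 V

The load sits in parallel with R2: R2‖R_L = (7.27 × 60.4) / (7.27 + 60.4) = 6.489 kΩ.
V_out = 26.3 × 6.489 / (74.9 + 6.489) = 26.3 × 6.489/81.39 = 2.10 V.
(Unloaded it would have been 2.33 V.)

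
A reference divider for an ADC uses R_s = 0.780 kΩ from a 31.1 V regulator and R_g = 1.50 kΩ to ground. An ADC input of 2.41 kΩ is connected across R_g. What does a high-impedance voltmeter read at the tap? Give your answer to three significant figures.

The load sits in parallel with R_g: R_g‖R_L = (1500 × 2410) / (1500 + 2410) = 924.6 Ω.
V_out = 31.1 × 924.6 / (780 + 924.6) = 31.1 × 924.6/1705 = 16.9 V.

V_out ≈ 16.9 V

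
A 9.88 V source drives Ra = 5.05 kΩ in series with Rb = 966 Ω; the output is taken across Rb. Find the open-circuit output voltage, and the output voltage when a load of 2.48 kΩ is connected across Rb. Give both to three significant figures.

Open-circuit: V = 9.88 × 966/(5050 + 966) = 1.59 V.
With the load, Rb becomes Rb‖R_L = 695.2 Ω, so V = 9.88 × 695.2/5745 = 1.20 V.

Unloaded: 1.59 V; loaded: 1.20 V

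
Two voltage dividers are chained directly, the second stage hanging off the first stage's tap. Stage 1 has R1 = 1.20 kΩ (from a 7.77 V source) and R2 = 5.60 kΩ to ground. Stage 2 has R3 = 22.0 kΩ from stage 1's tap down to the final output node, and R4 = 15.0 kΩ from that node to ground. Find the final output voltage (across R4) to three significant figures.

V_out ≈ 2.53 V

Stage 2 presents R3+R4 = 37.00 kΩ as a load on stage 1's tap.
Stage 1's lower leg becomes R2‖(R3+R4) = 4.864 kΩ, so V_mid = 7.77 × 4.864/6.064 = 6.232 V.
Stage 2 is itself unloaded: V_out = V_mid × R4/(R3+R4) = 6.232 × 15.0/37.00 = 2.53 V.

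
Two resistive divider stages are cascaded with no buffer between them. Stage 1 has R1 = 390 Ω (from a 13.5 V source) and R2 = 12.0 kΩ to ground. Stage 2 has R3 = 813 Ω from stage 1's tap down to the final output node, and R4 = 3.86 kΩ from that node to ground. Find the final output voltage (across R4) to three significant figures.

V_out ≈ 9.99 V

Stage 2 presents R3+R4 = 4673 Ω as a load on stage 1's tap.
Stage 1's lower leg becomes R2‖(R3+R4) = 3363 Ω, so V_mid = 13.5 × 3363/3753 = 12.10 V.
Stage 2 is itself unloaded: V_out = V_mid × R4/(R3+R4) = 12.10 × 3860/4673 = 9.99 V.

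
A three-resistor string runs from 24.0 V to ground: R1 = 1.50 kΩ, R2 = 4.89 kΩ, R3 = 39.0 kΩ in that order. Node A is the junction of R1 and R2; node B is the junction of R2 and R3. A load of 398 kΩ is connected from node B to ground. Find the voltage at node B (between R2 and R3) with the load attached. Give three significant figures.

V ≈ 20.3 V

At node B, R3 is in parallel with the load: R3‖R_L = 35.52 kΩ.
Below node A the resistance is R2 + (R3‖R_L) = 40.41 kΩ, so V_A = 24.0 × 40.41/41.91 = 23.14 V.
Then V_B = V_A × (R3‖R_L)/(R2 + R3‖R_L) = 23.14 × 35.52/40.41 = 20.3 V.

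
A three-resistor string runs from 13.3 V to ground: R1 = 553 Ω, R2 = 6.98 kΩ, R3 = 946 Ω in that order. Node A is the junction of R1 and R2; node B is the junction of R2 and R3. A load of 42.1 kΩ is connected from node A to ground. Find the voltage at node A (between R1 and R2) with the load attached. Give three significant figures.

Below node A the series string R2+R3 = 7926 Ω sits in parallel with the 42100 Ω load: 6670 Ω.
V_A = 13.3 × 6670/(553 + 6670) = 12.3 V.

V ≈ 12.3 V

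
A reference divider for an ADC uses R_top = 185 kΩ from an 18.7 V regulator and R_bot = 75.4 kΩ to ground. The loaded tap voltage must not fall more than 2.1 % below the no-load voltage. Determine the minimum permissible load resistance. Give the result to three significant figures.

Output resistance R_th = R_top‖R_bot = (185 × 75.4)/260.4 = 53.57 kΩ.
The fractional drop is R_th/(R_th + R_L); requiring this ≤ 0.0210 gives R_L ≥ R_th(1/0.0210 − 1) = 53.57 × 46.62 = 2.50 MΩ.

R_L(min) ≈ 2.50 MΩ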